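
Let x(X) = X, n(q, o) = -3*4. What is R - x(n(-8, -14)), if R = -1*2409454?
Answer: -2409442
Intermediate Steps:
R = -2409454
n(q, o) = -12
R - x(n(-8, -14)) = -2409454 - 1*(-12) = -2409454 + 12 = -2409442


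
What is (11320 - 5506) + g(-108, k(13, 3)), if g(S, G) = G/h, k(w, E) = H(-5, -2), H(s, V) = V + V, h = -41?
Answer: 238378/41 ≈ 5814.1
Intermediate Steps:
H(s, V) = 2*V
k(w, E) = -4 (k(w, E) = 2*(-2) = -4)
g(S, G) = -G/41 (g(S, G) = G/(-41) = G*(-1/41) = -G/41)
(11320 - 5506) + g(-108, k(13, 3)) = (11320 - 5506) - 1/41*(-4) = 5814 + 4/41 = 238378/41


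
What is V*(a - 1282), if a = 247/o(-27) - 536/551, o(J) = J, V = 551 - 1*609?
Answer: 38445766/513 ≈ 74943.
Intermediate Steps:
V = -58 (V = 551 - 609 = -58)
a = -150569/14877 (a = 247/(-27) - 536/551 = 247*(-1/27) - 536*1/551 = -247/27 - 536/551 = -150569/14877 ≈ -10.121)
V*(a - 1282) = -58*(-150569/14877 - 1282) = -58*(-19222883/14877) = 38445766/513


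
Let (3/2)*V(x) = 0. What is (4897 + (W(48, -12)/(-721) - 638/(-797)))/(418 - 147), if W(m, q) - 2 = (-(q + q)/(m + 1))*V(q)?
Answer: 2814455793/155726627 ≈ 18.073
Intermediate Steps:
V(x) = 0 (V(x) = (⅔)*0 = 0)
W(m, q) = 2 (W(m, q) = 2 - (q + q)/(m + 1)*0 = 2 - 2*q/(1 + m)*0 = 2 + 0 = 2)
(4897 + (W(48, -12)/(-721) - 638/(-797)))/(418 - 147) = (4897 + (2/(-721) - 638/(-797)))/(418 - 147) = (4897 + (2*(-1/721) - 638*(-1/797)))/271 = (4897 + (-2/721 + 638/797))*(1/271) = (4897 + 458404/574637)*(1/271) = (2814455793/574637)*(1/271) = 2814455793/155726627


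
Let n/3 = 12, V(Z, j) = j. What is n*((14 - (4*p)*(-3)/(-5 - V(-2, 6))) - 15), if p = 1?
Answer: -828/11 ≈ -75.273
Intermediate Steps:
n = 36 (n = 3*12 = 36)
n*((14 - (4*p)*(-3)/(-5 - V(-2, 6))) - 15) = 36*((14 - (4*1)*(-3)/(-5 - 1*6)) - 15) = 36*((14 - 4*(-3)/(-5 - 6)) - 15) = 36*((14 - (-12)/(-11)) - 15) = 36*((14 - (-12)*(-1)/11) - 15) = 36*((14 - 1*12/11) - 15) = 36*((14 - 12/11) - 15) = 36*(142/11 - 15) = 36*(-23/11) = -828/11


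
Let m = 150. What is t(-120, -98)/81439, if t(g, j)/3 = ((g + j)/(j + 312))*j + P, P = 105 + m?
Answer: 113901/8713973 ≈ 0.013071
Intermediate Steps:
P = 255 (P = 105 + 150 = 255)
t(g, j) = 765 + 3*j*(g + j)/(312 + j) (t(g, j) = 3*(((g + j)/(j + 312))*j + 255) = 3*(((g + j)/(312 + j))*j + 255) = 3*(j*(g + j)/(312 + j) + 255) = 3*(255 + j*(g + j)/(312 + j)) = 765 + 3*j*(g + j)/(312 + j))
t(-120, -98)/81439 = (3*(79560 + (-98)² + 255*(-98) - 120*(-98))/(312 - 98))/81439 = (3*(79560 + 9604 - 24990 + 11760)/214)*(1/81439) = (3*(1/214)*75934)*(1/81439) = (113901/107)*(1/81439) = 113901/8713973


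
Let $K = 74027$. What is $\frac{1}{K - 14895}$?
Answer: $\frac{1}{59132} \approx 1.6911 \cdot 10^{-5}$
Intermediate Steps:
$\frac{1}{K - 14895} = \frac{1}{74027 - 14895} = \frac{1}{59132}$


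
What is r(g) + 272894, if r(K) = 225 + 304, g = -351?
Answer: 273423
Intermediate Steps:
r(K) = 529
r(g) + 272894 = 529 + 272894 = 273423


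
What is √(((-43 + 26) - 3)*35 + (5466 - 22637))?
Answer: I*√17871 ≈ 133.68*I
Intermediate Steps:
√(((-43 + 26) - 3)*35 + (5466 - 22637)) = √((-17 - 3)*35 - 17171) = √(-20*35 - 17171) = √(-700 - 17171) = √(-17871) = I*√17871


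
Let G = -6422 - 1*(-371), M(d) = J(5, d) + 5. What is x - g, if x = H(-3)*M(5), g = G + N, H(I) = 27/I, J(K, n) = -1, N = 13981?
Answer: -7966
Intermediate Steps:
M(d) = 4 (M(d) = -1 + 5 = 4)
G = -6051 (G = -6422 + 371 = -6051)
g = 7930 (g = -6051 + 13981 = 7930)
x = -36 (x = (27/(-3))*4 = (27*(-⅓))*4 = -9*4 = -36)
x - g = -36 - 1*7930 = -36 - 7930 = -7966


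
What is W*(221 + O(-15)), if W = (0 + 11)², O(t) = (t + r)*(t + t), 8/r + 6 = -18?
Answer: 82401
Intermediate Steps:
r = -⅓ (r = 8/(-6 - 18) = 8/(-24) = 8*(-1/24) = -⅓ ≈ -0.33333)
O(t) = 2*t*(-⅓ + t) (O(t) = (t - ⅓)*(t + t) = (-⅓ + t)*(2*t) = 2*t*(-⅓ + t))
W = 121 (W = 11² = 121)
W*(221 + O(-15)) = 121*(221 + (⅔)*(-15)*(-1 + 3*(-15))) = 121*(221 + (⅔)*(-15)*(-1 - 45)) = 121*(221 + (⅔)*(-15)*(-46)) = 121*(221 + 460) = 121*681 = 82401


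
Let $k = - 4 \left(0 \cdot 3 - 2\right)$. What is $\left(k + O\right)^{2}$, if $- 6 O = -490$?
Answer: $\frac{72361}{9} \approx 8040.1$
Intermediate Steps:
$O = \frac{245}{3}$ ($O = \left(- \frac{1}{6}\right) \left(-490\right) = \frac{245}{3} \approx 81.667$)
$k = 8$ ($k = - 4 \left(0 - 2\right) = \left(-4\right) \left(-2\right) = 8$)
$\left(k + O\right)^{2} = \left(8 + \frac{245}{3}\right)^{2} = \left(\frac{269}{3}\right)^{2} = \frac{72361}{9}$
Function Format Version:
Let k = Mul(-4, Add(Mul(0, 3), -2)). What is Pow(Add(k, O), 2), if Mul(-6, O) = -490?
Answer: Rational(72361, 9) ≈ 8040.1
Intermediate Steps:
O = Rational(245, 3) (O = Mul(Rational(-1, 6), -490) = Rational(245, 3) ≈ 81.667)
k = 8 (k = Mul(-4, Add(0, -2)) = Mul(-4, -2) = 8)
Pow(Add(k, O), 2) = Pow(Add(8, Rational(245, 3)), 2) = Pow(Rational(269, 3), 2) = Rational(72361, 9)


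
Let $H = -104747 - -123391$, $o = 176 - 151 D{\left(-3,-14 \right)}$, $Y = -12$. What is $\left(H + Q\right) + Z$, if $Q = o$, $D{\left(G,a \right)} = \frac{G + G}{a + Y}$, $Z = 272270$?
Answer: $\frac{3783717}{13} \approx 2.9106 \cdot 10^{5}$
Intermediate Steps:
$D{\left(G,a \right)} = \frac{2 G}{-12 + a}$ ($D{\left(G,a \right)} = \frac{G + G}{a - 12} = \frac{2 G}{-12 + a}$)
$o = \frac{1835}{13}$ ($o = 176 - 151 \cdot 2 \left(-3\right) \frac{1}{-12 - 14} = 176 - 151 \cdot 2 \left(-3\right) \frac{1}{-26} = 176 - 151 \cdot 2 \left(-3\right) \left(- \frac{1}{26}\right) = 176 - \frac{453}{13} = \frac{1835}{13} \approx 141.15$)
$H = 18644$ ($H = -104747 + 123391 = 18644$)
$Q = \frac{1835}{13} \approx 141.15$
$\left(H + Q\right) + Z = \left(18644 + \frac{1835}{13}\right) + 272270 = \frac{244207}{13} + 272270 = \frac{3783717}{13}$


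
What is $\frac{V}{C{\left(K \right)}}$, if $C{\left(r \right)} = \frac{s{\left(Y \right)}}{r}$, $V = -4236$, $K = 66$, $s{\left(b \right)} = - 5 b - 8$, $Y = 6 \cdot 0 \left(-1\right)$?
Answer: $34947$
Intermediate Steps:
$Y = 0$ ($Y = 0 \left(-1\right) = 0$)
$s{\left(b \right)} = -8 - 5 b$
$C{\left(r \right)} = - \frac{8}{r}$ ($C{\left(r \right)} = \frac{-8 - 0}{r} = \frac{-8 + 0}{r} = - \frac{8}{r}$)
$\frac{V}{C{\left(K \right)}} = - \frac{4236}{\left(-8\right) \frac{1}{66}} = - \frac{4236}{- \frac{4}{33}} = \left(-4236\right) \left(- \frac{33}{4}\right) = 34947$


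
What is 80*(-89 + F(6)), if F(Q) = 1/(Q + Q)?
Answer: -21340/3 ≈ -7113.3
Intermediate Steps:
F(Q) = 1/(2*Q)
80*(-89 + F(6)) = 80*(-89 + (1/2)/6) = 80*(-89 + (1/2)*(1/6)) = 80*(-89 + 1/12) = 80*(-1067/12) = -21340/3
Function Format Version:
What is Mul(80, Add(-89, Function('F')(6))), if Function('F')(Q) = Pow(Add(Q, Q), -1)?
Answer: Rational(-21340, 3) ≈ -7113.3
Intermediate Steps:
Function('F')(Q) = Mul(Rational(1, 2), Pow(Q, -1)) (Function('F')(Q) = Pow(Mul(2, Q), -1) = Mul(Rational(1, 2), Pow(Q, -1)))
Mul(80, Add(-89, Function('F')(6))) = Mul(80, Add(-89, Mul(Rational(1, 2), Pow(6, -1)))) = Mul(80, Add(-89, Mul(Rational(1, 2), Rational(1, 6)))) = Mul(80, Add(-89, Rational(1, 12))) = Mul(80, Rational(-1067, 12)) = Rational(-21340, 3)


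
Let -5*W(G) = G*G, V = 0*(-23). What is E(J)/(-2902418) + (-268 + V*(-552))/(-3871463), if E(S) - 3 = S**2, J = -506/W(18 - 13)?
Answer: -972078059793/280915097438350 ≈ -0.0034604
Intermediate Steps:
V = 0
W(G) = -G**2/5 (W(G) = -G*G/5 = -G**2/5)
J = 506/5 (J = -506*(-5/(18 - 13)**2) = -506/((-1/5*5**2)) = -506/((-1/5*25)) = -506/(-5) = -506*(-1/5) = 506/5 ≈ 101.20)
E(S) = 3 + S**2
E(J)/(-2902418) + (-268 + V*(-552))/(-3871463) = (3 + (506/5)**2)/(-2902418) + (-268 + 0*(-552))/(-3871463) = (3 + 256036/25)*(-1/2902418) + (-268 + 0)*(-1/3871463) = (256111/25)*(-1/2902418) - 268*(-1/3871463) = -256111/72560450 + 268/3871463 = -972078059793/280915097438350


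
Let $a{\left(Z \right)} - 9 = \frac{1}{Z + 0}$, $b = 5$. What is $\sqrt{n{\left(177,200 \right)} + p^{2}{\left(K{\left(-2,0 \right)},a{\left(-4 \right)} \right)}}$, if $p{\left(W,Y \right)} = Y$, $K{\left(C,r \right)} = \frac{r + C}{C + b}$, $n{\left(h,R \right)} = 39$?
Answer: $\frac{43}{4} \approx 10.75$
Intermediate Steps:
$a{\left(Z \right)} = 9 + \frac{1}{Z}$ ($a{\left(Z \right)} = 9 + \frac{1}{Z + 0} = 9 + \frac{1}{Z}$)
$K{\left(C,r \right)} = \frac{C + r}{5 + C}$ ($K{\left(C,r \right)} = \frac{r + C}{C + 5} = \frac{C + r}{5 + C}$)
$\sqrt{n{\left(177,200 \right)} + p^{2}{\left(K{\left(-2,0 \right)},a{\left(-4 \right)} \right)}} = \sqrt{39 + \left(9 + \frac{1}{-4}\right)^{2}} = \sqrt{39 + \left(9 - \frac{1}{4}\right)^{2}} = \sqrt{39 + \left(\frac{35}{4}\right)^{2}} = \sqrt{39 + \frac{1225}{16}} = \sqrt{\frac{1849}{16}} = \frac{43}{4}$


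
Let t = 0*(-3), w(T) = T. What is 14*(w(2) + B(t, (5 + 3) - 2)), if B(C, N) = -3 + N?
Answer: 70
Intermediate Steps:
t = 0
14*(w(2) + B(t, (5 + 3) - 2)) = 14*(2 + (-3 + ((5 + 3) - 2))) = 14*(2 + (-3 + (8 - 2))) = 14*(2 + (-3 + 6)) = 14*(2 + 3) = 14*5 = 70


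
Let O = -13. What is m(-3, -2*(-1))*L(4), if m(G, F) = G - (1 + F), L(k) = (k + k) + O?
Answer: 30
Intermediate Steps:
L(k) = -13 + 2*k (L(k) = (k + k) - 13 = 2*k - 13 = -13 + 2*k)
m(G, F) = -1 + G - F (m(G, F) = G + (-1 - F) = -1 + G - F)
m(-3, -2*(-1))*L(4) = (-1 - 3 - (-2)*(-1))*(-13 + 2*4) = (-1 - 3 - 1*2)*(-13 + 8) = (-1 - 3 - 2)*(-5) = -6*(-5) = 30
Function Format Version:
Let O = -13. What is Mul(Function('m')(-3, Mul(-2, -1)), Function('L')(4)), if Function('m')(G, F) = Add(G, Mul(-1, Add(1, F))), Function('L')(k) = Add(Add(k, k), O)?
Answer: 30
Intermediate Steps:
Function('L')(k) = Add(-13, Mul(2, k)) (Function('L')(k) = Add(Add(k, k), -13) = Add(Mul(2, k), -13) = Add(-13, Mul(2, k)))
Function('m')(G, F) = Add(-1, G, Mul(-1, F)) (Function('m')(G, F) = Add(G, Add(-1, Mul(-1, F))) = Add(-1, G, Mul(-1, F)))
Mul(Function('m')(-3, Mul(-2, -1)), Function('L')(4)) = Mul(Add(-1, -3, Mul(-1, Mul(-2, -1))), Add(-13, Mul(2, 4))) = Mul(Add(-1, -3, Mul(-1, 2)), Add(-13, 8)) = Mul(Add(-1, -3, -2), -5) = Mul(-6, -5) = 30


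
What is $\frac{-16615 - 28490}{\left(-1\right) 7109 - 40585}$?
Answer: $\frac{15035}{15898} \approx 0.94572$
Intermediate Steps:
$\frac{-16615 - 28490}{\left(-1\right) 7109 - 40585} = - \frac{45105}{-7109 - 40585} = - \frac{45105}{-47694} = \left(-45105\right) \left(- \frac{1}{47694}\right) = \frac{15035}{15898}$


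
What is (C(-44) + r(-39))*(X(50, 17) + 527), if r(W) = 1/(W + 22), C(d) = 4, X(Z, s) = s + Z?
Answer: 39798/17 ≈ 2341.1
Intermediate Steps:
X(Z, s) = Z + s
r(W) = 1/(22 + W)
(C(-44) + r(-39))*(X(50, 17) + 527) = (4 + 1/(22 - 39))*((50 + 17) + 527) = (4 + 1/(-17))*(67 + 527) = (4 - 1/17)*594 = (67/17)*594 = 39798/17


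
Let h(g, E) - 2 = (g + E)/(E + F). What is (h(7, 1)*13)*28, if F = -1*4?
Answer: -728/3 ≈ -242.67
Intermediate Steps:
F = -4
h(g, E) = 2 + (E + g)/(-4 + E) (h(g, E) = 2 + (g + E)/(E - 4) = 2 + (E + g)/(-4 + E))
(h(7, 1)*13)*28 = (((-8 + 7 + 3*1)/(-4 + 1))*13)*28 = (((-8 + 7 + 3)/(-3))*13)*28 = (-⅓*2*13)*28 = -⅔*13*28 = -26/3*28 = -728/3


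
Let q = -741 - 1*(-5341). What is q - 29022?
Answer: -24422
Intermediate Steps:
q = 4600 (q = -741 + 5341 = 4600)
q - 29022 = 4600 - 29022 = -24422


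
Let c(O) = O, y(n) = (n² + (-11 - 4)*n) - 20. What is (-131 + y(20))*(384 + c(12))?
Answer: -20196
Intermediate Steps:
y(n) = -20 + n² - 15*n (y(n) = (n² - 15*n) - 20 = -20 + n² - 15*n)
(-131 + y(20))*(384 + c(12)) = (-131 + (-20 + 20² - 15*20))*(384 + 12) = (-131 + (-20 + 400 - 300))*396 = (-131 + 80)*396 = -51*396 = -20196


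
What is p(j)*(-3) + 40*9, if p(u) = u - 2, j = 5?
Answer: 351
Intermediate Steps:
p(u) = -2 + u
p(j)*(-3) + 40*9 = (-2 + 5)*(-3) + 40*9 = 3*(-3) + 360 = -9 + 360 = 351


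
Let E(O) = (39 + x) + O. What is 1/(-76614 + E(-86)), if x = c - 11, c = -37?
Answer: -1/76709 ≈ -1.3036e-5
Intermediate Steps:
x = -48 (x = -37 - 11 = -48)
E(O) = -9 + O (E(O) = (39 - 48) + O = -9 + O)
1/(-76614 + E(-86)) = 1/(-76614 + (-9 - 86)) = 1/(-76614 - 95) = 1/(-76709) = -1/76709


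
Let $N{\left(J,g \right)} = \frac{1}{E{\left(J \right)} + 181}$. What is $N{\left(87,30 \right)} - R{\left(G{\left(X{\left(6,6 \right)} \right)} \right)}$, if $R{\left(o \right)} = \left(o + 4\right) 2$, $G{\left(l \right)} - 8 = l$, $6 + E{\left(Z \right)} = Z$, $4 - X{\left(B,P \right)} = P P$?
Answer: $\frac{10481}{262} \approx 40.004$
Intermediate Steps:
$X{\left(B,P \right)} = 4 - P^{2}$ ($X{\left(B,P \right)} = 4 - P P = 4 - P^{2}$)
$E{\left(Z \right)} = -6 + Z$
$G{\left(l \right)} = 8 + l$
$N{\left(J,g \right)} = \frac{1}{175 + J}$ ($N{\left(J,g \right)} = \frac{1}{\left(-6 + J\right) + 181} = \frac{1}{175 + J}$)
$R{\left(o \right)} = 8 + 2 o$ ($R{\left(o \right)} = \left(4 + o\right) 2 = 8 + 2 o$)
$N{\left(87,30 \right)} - R{\left(G{\left(X{\left(6,6 \right)} \right)} \right)} = \frac{1}{175 + 87} - \left(8 + 2 \left(8 + \left(4 - 6^{2}\right)\right)\right) = \frac{1}{262} - \left(8 + 2 \left(8 + \left(4 - 36\right)\right)\right) = \frac{1}{262} - \left(8 + 2 \left(8 - 32\right)\right) = \frac{1}{262} - \left(8 + 2 \left(-24\right)\right) = \frac{1}{262} - \left(8 - 48\right) = \frac{1}{262} - -40 = \frac{1}{262} + 40 = \frac{10481}{262}$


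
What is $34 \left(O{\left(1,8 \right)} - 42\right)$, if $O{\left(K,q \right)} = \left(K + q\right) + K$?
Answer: $-1088$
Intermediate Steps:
$O{\left(K,q \right)} = q + 2 K$
$34 \left(O{\left(1,8 \right)} - 42\right) = 34 \left(\left(8 + 2 \cdot 1\right) - 42\right) = 34 \left(\left(8 + 2\right) - 42\right) = 34 \left(10 - 42\right) = 34 \left(-32\right) = -1088$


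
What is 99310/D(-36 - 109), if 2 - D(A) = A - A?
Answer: 49655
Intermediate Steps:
D(A) = 2 (D(A) = 2 - (A - A) = 2 - 1*0 = 2 + 0 = 2)
99310/D(-36 - 109) = 99310/2 = 99310*(½) = 49655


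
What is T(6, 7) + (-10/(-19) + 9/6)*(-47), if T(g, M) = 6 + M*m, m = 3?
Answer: -2593/38 ≈ -68.237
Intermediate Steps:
T(g, M) = 6 + 3*M (T(g, M) = 6 + M*3 = 6 + 3*M)
T(6, 7) + (-10/(-19) + 9/6)*(-47) = (6 + 3*7) + (-10/(-19) + 9/6)*(-47) = (6 + 21) + (-10*(-1/19) + 9*(⅙))*(-47) = 27 + (10/19 + 3/2)*(-47) = 27 + (77/38)*(-47) = 27 - 3619/38 = -2593/38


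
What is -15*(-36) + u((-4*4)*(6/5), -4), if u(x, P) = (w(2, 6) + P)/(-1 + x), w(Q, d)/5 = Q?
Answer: 54510/101 ≈ 539.70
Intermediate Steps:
w(Q, d) = 5*Q
u(x, P) = (10 + P)/(-1 + x) (u(x, P) = (5*2 + P)/(-1 + x) = (10 + P)/(-1 + x))
-15*(-36) + u((-4*4)*(6/5), -4) = -15*(-36) + (10 - 4)/(-1 + (-4*4)*(6/5)) = 540 + 6/(-1 - 96/5) = 540 + 6/(-101/5) = 540 - 5/101*6 = 540 - 30/101 = 54510/101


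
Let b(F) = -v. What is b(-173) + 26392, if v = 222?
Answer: 26170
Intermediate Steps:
b(F) = -222 (b(F) = -1*222 = -222)
b(-173) + 26392 = -222 + 26392 = 26170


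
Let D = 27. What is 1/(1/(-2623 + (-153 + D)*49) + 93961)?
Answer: 8797/826574916 ≈ 1.0643e-5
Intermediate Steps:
1/(1/(-2623 + (-153 + D)*49) + 93961) = 1/(1/(-2623 + (-153 + 27)*49) + 93961) = 1/(1/(-2623 - 126*49) + 93961) = 1/(1/(-2623 - 6174) + 93961) = 1/(1/(-8797) + 93961) = 1/(-1/8797 + 93961) = 1/(826574916/8797) = 8797/826574916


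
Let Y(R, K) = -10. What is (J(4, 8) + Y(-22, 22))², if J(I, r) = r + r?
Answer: 36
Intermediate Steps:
J(I, r) = 2*r
(J(4, 8) + Y(-22, 22))² = (2*8 - 10)² = (16 - 10)² = 6² = 36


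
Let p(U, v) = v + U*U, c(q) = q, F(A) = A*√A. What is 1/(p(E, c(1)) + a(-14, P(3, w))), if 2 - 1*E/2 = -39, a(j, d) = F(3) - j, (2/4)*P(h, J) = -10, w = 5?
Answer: 6739/45414094 - 3*√3/45414094 ≈ 0.00014828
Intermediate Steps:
F(A) = A^(3/2)
P(h, J) = -20 (P(h, J) = 2*(-10) = -20)
a(j, d) = -j + 3*√3 (a(j, d) = 3^(3/2) - j = 3*√3 - j = -j + 3*√3)
E = 82 (E = 4 - 2*(-39) = 4 + 78 = 82)
p(U, v) = v + U²
1/(p(E, c(1)) + a(-14, P(3, w))) = 1/((1 + 82²) + (-1*(-14) + 3*√3)) = 1/((1 + 6724) + (14 + 3*√3)) = 1/(6725 + (14 + 3*√3)) = 1/(6739 + 3*√3)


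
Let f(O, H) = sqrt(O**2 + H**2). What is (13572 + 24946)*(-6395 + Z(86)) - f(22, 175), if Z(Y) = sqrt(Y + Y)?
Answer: -246322610 - sqrt(31109) + 77036*sqrt(43) ≈ -2.4582e+8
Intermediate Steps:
f(O, H) = sqrt(H**2 + O**2)
Z(Y) = sqrt(2)*sqrt(Y) (Z(Y) = sqrt(2*Y) = sqrt(2)*sqrt(Y))
(13572 + 24946)*(-6395 + Z(86)) - f(22, 175) = (13572 + 24946)*(-6395 + sqrt(2)*sqrt(86)) - sqrt(175**2 + 22**2) = 38518*(-6395 + 2*sqrt(43)) - sqrt(30625 + 484) = (-246322610 + 77036*sqrt(43)) - sqrt(31109) = -246322610 - sqrt(31109) + 77036*sqrt(43)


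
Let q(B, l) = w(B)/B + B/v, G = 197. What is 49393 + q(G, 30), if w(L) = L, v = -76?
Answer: 3753747/76 ≈ 49391.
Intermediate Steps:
q(B, l) = 1 - B/76 (q(B, l) = B/B + B/(-76) = 1 + B*(-1/76) = 1 - B/76)
49393 + q(G, 30) = 49393 + (1 - 1/76*197) = 49393 + (1 - 197/76) = 49393 - 121/76 = 3753747/76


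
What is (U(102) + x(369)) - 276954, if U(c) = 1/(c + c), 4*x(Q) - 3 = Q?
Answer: -56479643/204 ≈ -2.7686e+5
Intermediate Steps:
x(Q) = ¾ + Q/4
U(c) = 1/(2*c)
(U(102) + x(369)) - 276954 = ((½)/102 + (¾ + (¼)*369)) - 276954 = ((½)*(1/102) + (¾ + 369/4)) - 276954 = (1/204 + 93) - 276954 = 18973/204 - 276954 = -56479643/204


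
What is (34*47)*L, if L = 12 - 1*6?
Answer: 9588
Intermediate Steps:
L = 6 (L = 12 - 6 = 6)
(34*47)*L = (34*47)*6 = 1598*6 = 9588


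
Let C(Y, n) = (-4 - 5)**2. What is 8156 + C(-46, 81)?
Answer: 8237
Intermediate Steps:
C(Y, n) = 81 (C(Y, n) = (-9)**2 = 81)
8156 + C(-46, 81) = 8156 + 81 = 8237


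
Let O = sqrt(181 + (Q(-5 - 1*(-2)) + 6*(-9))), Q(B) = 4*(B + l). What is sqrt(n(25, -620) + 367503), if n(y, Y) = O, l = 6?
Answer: sqrt(367503 + sqrt(139)) ≈ 606.23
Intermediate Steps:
Q(B) = 24 + 4*B (Q(B) = 4*(B + 6) = 4*(6 + B) = 24 + 4*B)
O = sqrt(139) (O = sqrt(181 + ((24 + 4*(-5 - 1*(-2))) + 6*(-9))) = sqrt(181 + ((24 + 4*(-5 + 2)) - 54)) = sqrt(181 + ((24 + 4*(-3)) - 54)) = sqrt(181 + ((24 - 12) - 54)) = sqrt(181 + (12 - 54)) = sqrt(181 - 42) = sqrt(139) ≈ 11.790)
n(y, Y) = sqrt(139)
sqrt(n(25, -620) + 367503) = sqrt(sqrt(139) + 367503) = sqrt(367503 + sqrt(139))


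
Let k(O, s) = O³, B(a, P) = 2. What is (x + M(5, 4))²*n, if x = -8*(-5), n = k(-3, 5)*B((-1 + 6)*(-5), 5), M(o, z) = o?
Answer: -109350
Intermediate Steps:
n = -54 (n = (-3)³*2 = -27*2 = -54)
x = 40
(x + M(5, 4))²*n = (40 + 5)²*(-54) = 45²*(-54) = 2025*(-54) = -109350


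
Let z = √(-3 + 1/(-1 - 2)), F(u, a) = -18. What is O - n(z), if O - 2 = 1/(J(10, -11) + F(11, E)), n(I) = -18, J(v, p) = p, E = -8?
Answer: 579/29 ≈ 19.966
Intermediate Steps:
z = I*√30/3 (z = √(-3 + 1/(-3)) = √(-3 - ⅓) = √(-10/3) = I*√30/3 ≈ 1.8257*I)
O = 57/29 (O = 2 + 1/(-11 - 18) = 2 + 1/(-29) = 2 - 1/29 = 57/29 ≈ 1.9655)
O - n(z) = 57/29 - 1*(-18) = 57/29 + 18 = 579/29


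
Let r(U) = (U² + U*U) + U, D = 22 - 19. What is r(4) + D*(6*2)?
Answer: 72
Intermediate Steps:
D = 3
r(U) = U + 2*U² (r(U) = (U² + U²) + U = 2*U² + U = U + 2*U²)
r(4) + D*(6*2) = 4*(1 + 2*4) + 3*(6*2) = 4*(1 + 8) + 3*12 = 4*9 + 36 = 36 + 36 = 72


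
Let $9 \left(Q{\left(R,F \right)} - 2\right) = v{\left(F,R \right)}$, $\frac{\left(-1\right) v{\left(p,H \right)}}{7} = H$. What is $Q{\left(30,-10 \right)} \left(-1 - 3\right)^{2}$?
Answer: $- \frac{1024}{3} \approx -341.33$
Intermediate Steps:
$v{\left(p,H \right)} = - 7 H$
$Q{\left(R,F \right)} = 2 - \frac{7 R}{9}$ ($Q{\left(R,F \right)} = 2 + \frac{\left(-7\right) R}{9} = 2 - \frac{7 R}{9}$)
$Q{\left(30,-10 \right)} \left(-1 - 3\right)^{2} = \left(2 - \frac{70}{3}\right) \left(-1 - 3\right)^{2} = \left(2 - \frac{70}{3}\right) \left(-4\right)^{2} = \left(- \frac{64}{3}\right) 16 = - \frac{1024}{3}$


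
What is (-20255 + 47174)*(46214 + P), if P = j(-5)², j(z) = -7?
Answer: 1245353697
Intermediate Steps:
P = 49 (P = (-7)² = 49)
(-20255 + 47174)*(46214 + P) = (-20255 + 47174)*(46214 + 49) = 26919*46263 = 1245353697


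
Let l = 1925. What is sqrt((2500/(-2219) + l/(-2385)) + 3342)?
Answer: sqrt(415780323401317)/352821 ≈ 57.793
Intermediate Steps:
sqrt((2500/(-2219) + l/(-2385)) + 3342) = sqrt((2500/(-2219) + 1925/(-2385)) + 3342) = sqrt((2500*(-1/2219) + 1925*(-1/2385)) + 3342) = sqrt((-2500/2219 - 385/477) + 3342) = sqrt(-2046815/1058463 + 3342) = sqrt(3535336531/1058463) = sqrt(415780323401317)/352821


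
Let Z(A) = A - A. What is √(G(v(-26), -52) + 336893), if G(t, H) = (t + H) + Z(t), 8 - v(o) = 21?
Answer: 2*√84207 ≈ 580.37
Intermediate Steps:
v(o) = -13 (v(o) = 8 - 1*21 = 8 - 21 = -13)
Z(A) = 0
G(t, H) = H + t (G(t, H) = (t + H) + 0 = (H + t) + 0 = H + t)
√(G(v(-26), -52) + 336893) = √((-52 - 13) + 336893) = √(-65 + 336893) = √336828 = 2*√84207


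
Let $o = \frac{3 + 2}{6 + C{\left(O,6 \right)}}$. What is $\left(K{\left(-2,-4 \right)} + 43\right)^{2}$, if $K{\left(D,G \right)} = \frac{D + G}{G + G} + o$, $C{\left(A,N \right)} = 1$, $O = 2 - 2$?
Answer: $\frac{1550025}{784} \approx 1977.1$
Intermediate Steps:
$O = 0$ ($O = 2 - 2 = 0$)
$o = \frac{5}{7}$ ($o = \frac{3 + 2}{6 + 1} = \frac{5}{7} \approx 0.71429$)
$K{\left(D,G \right)} = \frac{5}{7} + \frac{D + G}{2 G}$ ($K{\left(D,G \right)} = \frac{D + G}{G + G} + \frac{5}{7} = \frac{D + G}{2 G} + \frac{5}{7} = \frac{5}{7} + \frac{D + G}{2 G}$)
$\left(K{\left(-2,-4 \right)} + 43\right)^{2} = \left(\left(\frac{17}{14} + \frac{1}{2} \left(-2\right) \frac{1}{-4}\right) + 43\right)^{2} = \left(\left(\frac{17}{14} + \frac{1}{2} \left(-2\right) \left(- \frac{1}{4}\right)\right) + 43\right)^{2} = \left(\left(\frac{17}{14} + \frac{1}{4}\right) + 43\right)^{2} = \left(\frac{41}{28} + 43\right)^{2} = \left(\frac{1245}{28}\right)^{2} = \frac{1550025}{784}$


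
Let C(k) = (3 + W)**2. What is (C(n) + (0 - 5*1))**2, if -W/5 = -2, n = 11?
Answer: 26896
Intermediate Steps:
W = 10 (W = -5*(-2) = 10)
C(k) = 169 (C(k) = (3 + 10)**2 = 13**2 = 169)
(C(n) + (0 - 5*1))**2 = (169 + (0 - 5*1))**2 = (169 + (0 - 5))**2 = (169 - 5)**2 = 164**2 = 26896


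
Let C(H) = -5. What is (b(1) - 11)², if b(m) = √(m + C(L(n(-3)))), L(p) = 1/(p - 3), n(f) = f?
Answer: 117 - 44*I ≈ 117.0 - 44.0*I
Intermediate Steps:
L(p) = 1/(-3 + p)
b(m) = √(-5 + m) (b(m) = √(m - 5) = √(-5 + m))
(b(1) - 11)² = (√(-5 + 1) - 11)² = (√(-4) - 11)² = (2*I - 11)² = (-11 + 2*I)²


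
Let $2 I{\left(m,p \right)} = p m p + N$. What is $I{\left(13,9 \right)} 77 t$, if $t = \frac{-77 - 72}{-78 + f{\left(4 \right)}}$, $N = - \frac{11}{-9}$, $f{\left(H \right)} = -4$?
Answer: $\frac{27213956}{369} \approx 73751.0$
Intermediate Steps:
$N = \frac{11}{9}$ ($N = \left(-11\right) \left(- \frac{1}{9}\right) = \frac{11}{9} \approx 1.2222$)
$t = \frac{149}{82}$ ($t = \frac{-77 - 72}{-78 - 4} = - \frac{149}{-82} = \left(-149\right) \left(- \frac{1}{82}\right) = \frac{149}{82} \approx 1.8171$)
$I{\left(m,p \right)} = \frac{11}{18} + \frac{m p^{2}}{2}$ ($I{\left(m,p \right)} = \frac{p m p + \frac{11}{9}}{2} = \frac{m p p + \frac{11}{9}}{2} = \frac{m p^{2} + \frac{11}{9}}{2} = \frac{\frac{11}{9} + m p^{2}}{2} = \frac{11}{18} + \frac{m p^{2}}{2}$)
$I{\left(13,9 \right)} 77 t = \left(\frac{11}{18} + \frac{1}{2} \cdot 13 \cdot 9^{2}\right) 77 \cdot \frac{149}{82} = \left(\frac{11}{18} + \frac{1}{2} \cdot 13 \cdot 81\right) 77 \cdot \frac{149}{82} = \left(\frac{11}{18} + \frac{1053}{2}\right) 77 \cdot \frac{149}{82} = \frac{4744}{9} \cdot 77 \cdot \frac{149}{82} = \frac{365288}{9} \cdot \frac{149}{82} = \frac{27213956}{369}$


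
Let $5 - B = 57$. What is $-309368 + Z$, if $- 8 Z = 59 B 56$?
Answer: $-287892$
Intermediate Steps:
$B = -52$ ($B = 5 - 57 = -52$)
$Z = 21476$ ($Z = - \frac{59 \left(-52\right) 56}{8} = - \frac{\left(-3068\right) 56}{8} = \left(- \frac{1}{8}\right) \left(-171808\right) = 21476$)
$-309368 + Z = -309368 + 21476 = -287892$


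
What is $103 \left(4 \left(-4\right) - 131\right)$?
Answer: $-15141$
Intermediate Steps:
$103 \left(4 \left(-4\right) - 131\right) = 103 \left(-16 - 131\right) = 103 \left(-147\right) = -15141$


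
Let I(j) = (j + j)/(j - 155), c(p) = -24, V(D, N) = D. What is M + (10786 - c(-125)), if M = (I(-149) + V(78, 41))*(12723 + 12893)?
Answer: 38645400/19 ≈ 2.0340e+6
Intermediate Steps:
I(j) = 2*j/(-155 + j) (I(j) = (2*j)/(-155 + j) = 2*j/(-155 + j))
M = 38440010/19 (M = (2*(-149)/(-155 - 149) + 78)*(12723 + 12893) = (2*(-149)/(-304) + 78)*25616 = (2*(-149)*(-1/304) + 78)*25616 = (149/152 + 78)*25616 = (12005/152)*25616 = 38440010/19 ≈ 2.0232e+6)
M + (10786 - c(-125)) = 38440010/19 + (10786 - 1*(-24)) = 38440010/19 + (10786 + 24) = 38440010/19 + 10810 = 38645400/19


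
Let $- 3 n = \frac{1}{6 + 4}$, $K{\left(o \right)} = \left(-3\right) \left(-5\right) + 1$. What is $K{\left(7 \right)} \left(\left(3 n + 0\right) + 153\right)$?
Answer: $\frac{12232}{5} \approx 2446.4$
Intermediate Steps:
$K{\left(o \right)} = 16$ ($K{\left(o \right)} = 15 + 1 = 16$)
$n = - \frac{1}{30}$ ($n = - \frac{1}{3 \left(6 + 4\right)} = - \frac{1}{3 \cdot 10} = \left(- \frac{1}{3}\right) \frac{1}{10} = - \frac{1}{30} \approx -0.033333$)
$K{\left(7 \right)} \left(\left(3 n + 0\right) + 153\right) = 16 \left(\left(3 \left(- \frac{1}{30}\right) + 0\right) + 153\right) = 16 \left(\left(- \frac{1}{10} + 0\right) + 153\right) = 16 \left(- \frac{1}{10} + 153\right) = 16 \cdot \frac{1529}{10} = \frac{12232}{5}$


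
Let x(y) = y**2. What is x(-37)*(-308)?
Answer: -421652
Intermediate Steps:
x(-37)*(-308) = (-37)**2*(-308) = 1369*(-308) = -421652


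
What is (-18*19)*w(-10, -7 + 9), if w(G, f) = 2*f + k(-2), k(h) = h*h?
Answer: -2736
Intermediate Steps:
k(h) = h²
w(G, f) = 4 + 2*f (w(G, f) = 2*f + (-2)² = 2*f + 4 = 4 + 2*f)
(-18*19)*w(-10, -7 + 9) = (-18*19)*(4 + 2*(-7 + 9)) = -342*(4 + 2*2) = -342*(4 + 4) = -342*8 = -2736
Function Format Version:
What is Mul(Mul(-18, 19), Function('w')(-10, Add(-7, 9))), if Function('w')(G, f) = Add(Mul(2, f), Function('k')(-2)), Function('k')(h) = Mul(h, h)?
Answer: -2736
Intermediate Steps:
Function('k')(h) = Pow(h, 2)
Function('w')(G, f) = Add(4, Mul(2, f)) (Function('w')(G, f) = Add(Mul(2, f), Pow(-2, 2)) = Add(Mul(2, f), 4) = Add(4, Mul(2, f)))
Mul(Mul(-18, 19), Function('w')(-10, Add(-7, 9))) = Mul(Mul(-18, 19), Add(4, Mul(2, Add(-7, 9)))) = Mul(-342, Add(4, Mul(2, 2))) = Mul(-342, Add(4, 4)) = Mul(-342, 8) = -2736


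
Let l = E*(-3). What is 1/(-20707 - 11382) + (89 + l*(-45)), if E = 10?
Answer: 46176070/32089 ≈ 1439.0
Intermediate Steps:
l = -30 (l = 10*(-3) = -30)
1/(-20707 - 11382) + (89 + l*(-45)) = 1/(-20707 - 11382) + (89 - 30*(-45)) = 1/(-32089) + (89 + 1350) = -1/32089 + 1439 = 46176070/32089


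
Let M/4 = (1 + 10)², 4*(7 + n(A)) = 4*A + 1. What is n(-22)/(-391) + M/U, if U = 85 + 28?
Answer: 33477/7684 ≈ 4.3567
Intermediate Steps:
U = 113
n(A) = -27/4 + A (n(A) = -7 + (4*A + 1)/4 = -7 + (1 + 4*A)/4 = -7 + (¼ + A) = -27/4 + A)
M = 484 (M = 4*(1 + 10)² = 4*11² = 4*121 = 484)
n(-22)/(-391) + M/U = (-27/4 - 22)/(-391) + 484/113 = -115/4*(-1/391) + 484*(1/113) = 5/68 + 484/113 = 33477/7684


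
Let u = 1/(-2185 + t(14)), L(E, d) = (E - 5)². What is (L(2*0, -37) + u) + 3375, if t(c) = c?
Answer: 7381399/2171 ≈ 3400.0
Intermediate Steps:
L(E, d) = (-5 + E)²
u = -1/2171 (u = 1/(-2185 + 14) = 1/(-2171) = -1/2171 ≈ -0.00046062)
(L(2*0, -37) + u) + 3375 = ((-5 + 2*0)² - 1/2171) + 3375 = ((-5 + 0)² - 1/2171) + 3375 = ((-5)² - 1/2171) + 3375 = (25 - 1/2171) + 3375 = 54274/2171 + 3375 = 7381399/2171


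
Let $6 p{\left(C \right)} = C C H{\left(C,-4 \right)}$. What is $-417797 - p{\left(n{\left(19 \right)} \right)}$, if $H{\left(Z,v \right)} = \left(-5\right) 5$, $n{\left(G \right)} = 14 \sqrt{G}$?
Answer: $- \frac{1206841}{3} \approx -4.0228 \cdot 10^{5}$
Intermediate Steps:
$H{\left(Z,v \right)} = -25$
$p{\left(C \right)} = - \frac{25 C^{2}}{6}$ ($p{\left(C \right)} = \frac{C C \left(-25\right)}{6} = \frac{C^{2} \left(-25\right)}{6} = \frac{\left(-25\right) C^{2}}{6} = - \frac{25 C^{2}}{6}$)
$-417797 - p{\left(n{\left(19 \right)} \right)} = -417797 - - \frac{25 \left(14 \sqrt{19}\right)^{2}}{6} = -417797 - \left(- \frac{25}{6}\right) 3724 = -417797 - - \frac{46550}{3} = -417797 + \frac{46550}{3} = - \frac{1206841}{3}$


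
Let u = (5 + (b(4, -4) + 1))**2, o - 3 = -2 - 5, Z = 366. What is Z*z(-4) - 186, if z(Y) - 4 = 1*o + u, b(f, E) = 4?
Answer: 36414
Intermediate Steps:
o = -4 (o = 3 + (-2 - 5) = 3 - 7 = -4)
u = 100 (u = (5 + (4 + 1))**2 = (5 + 5)**2 = 10**2 = 100)
z(Y) = 100 (z(Y) = 4 + (1*(-4) + 100) = 4 + (-4 + 100) = 4 + 96 = 100)
Z*z(-4) - 186 = 366*100 - 186 = 36600 - 186 = 36414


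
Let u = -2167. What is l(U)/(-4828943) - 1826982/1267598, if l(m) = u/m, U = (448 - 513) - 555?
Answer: -2734942874850493/1897559131563340 ≈ -1.4413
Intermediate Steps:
U = -620 (U = -65 - 555 = -620)
l(m) = -2167/m
l(U)/(-4828943) - 1826982/1267598 = -2167/(-620)/(-4828943) - 1826982/1267598 = -2167*(-1/620)*(-1/4828943) - 1826982*1/1267598 = (2167/620)*(-1/4828943) - 913491/633799 = -2167/2993944660 - 913491/633799 = -2734942874850493/1897559131563340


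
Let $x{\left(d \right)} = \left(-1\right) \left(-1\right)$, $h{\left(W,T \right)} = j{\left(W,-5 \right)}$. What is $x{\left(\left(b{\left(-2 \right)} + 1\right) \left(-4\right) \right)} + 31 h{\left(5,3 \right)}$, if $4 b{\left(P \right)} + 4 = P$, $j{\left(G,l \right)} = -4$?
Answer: $-123$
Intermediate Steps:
$b{\left(P \right)} = -1 + \frac{P}{4}$
$h{\left(W,T \right)} = -4$
$x{\left(d \right)} = 1$
$x{\left(\left(b{\left(-2 \right)} + 1\right) \left(-4\right) \right)} + 31 h{\left(5,3 \right)} = 1 + 31 \left(-4\right) = 1 - 124 = -123$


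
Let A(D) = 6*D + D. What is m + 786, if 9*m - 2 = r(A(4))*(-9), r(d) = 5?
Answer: 7031/9 ≈ 781.22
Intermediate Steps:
A(D) = 7*D
m = -43/9 (m = 2/9 + (5*(-9))/9 = 2/9 + (⅑)*(-45) = 2/9 - 5 = -43/9 ≈ -4.7778)
m + 786 = -43/9 + 786 = 7031/9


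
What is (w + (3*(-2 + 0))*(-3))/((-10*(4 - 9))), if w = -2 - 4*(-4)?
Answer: 16/25 ≈ 0.64000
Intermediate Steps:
w = 14 (w = -2 + 16 = 14)
(w + (3*(-2 + 0))*(-3))/((-10*(4 - 9))) = (14 + (3*(-2 + 0))*(-3))/((-10*(4 - 9))) = (14 + (3*(-2))*(-3))/((-10*(-5))) = (14 - 6*(-3))/50 = (14 + 18)*(1/50) = 32*(1/50) = 16/25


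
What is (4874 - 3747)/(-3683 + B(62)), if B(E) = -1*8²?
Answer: -1127/3747 ≈ -0.30077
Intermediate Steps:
B(E) = -64 (B(E) = -1*64 = -64)
(4874 - 3747)/(-3683 + B(62)) = (4874 - 3747)/(-3683 - 64) = 1127/(-3747) = 1127*(-1/3747) = -1127/3747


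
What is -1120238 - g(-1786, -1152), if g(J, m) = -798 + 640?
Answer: -1120080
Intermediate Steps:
g(J, m) = -158
-1120238 - g(-1786, -1152) = -1120238 - 1*(-158) = -1120238 + 158 = -1120080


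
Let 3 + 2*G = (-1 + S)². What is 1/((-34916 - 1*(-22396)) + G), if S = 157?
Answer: -2/707 ≈ -0.0028289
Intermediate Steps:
G = 24333/2 (G = -3/2 + (-1 + 157)²/2 = -3/2 + (½)*156² = -3/2 + (½)*24336 = -3/2 + 12168 = 24333/2 ≈ 12167.)
1/((-34916 - 1*(-22396)) + G) = 1/((-34916 - 1*(-22396)) + 24333/2) = 1/((-34916 + 22396) + 24333/2) = 1/(-12520 + 24333/2) = 1/(-707/2) = -2/707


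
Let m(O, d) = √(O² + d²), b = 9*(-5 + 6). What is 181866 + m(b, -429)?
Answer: 181866 + 3*√20458 ≈ 1.8230e+5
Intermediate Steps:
b = 9 (b = 9*1 = 9)
181866 + m(b, -429) = 181866 + √(9² + (-429)²) = 181866 + √(81 + 184041) = 181866 + √184122 = 181866 + 3*√20458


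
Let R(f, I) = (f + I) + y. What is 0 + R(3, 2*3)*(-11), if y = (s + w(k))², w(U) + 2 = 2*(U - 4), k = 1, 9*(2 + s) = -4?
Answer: -105215/81 ≈ -1299.0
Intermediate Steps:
s = -22/9 (s = -2 + (⅑)*(-4) = -2 - 4/9 = -22/9 ≈ -2.4444)
w(U) = -10 + 2*U (w(U) = -2 + 2*(U - 4) = -2 + 2*(-4 + U) = -2 + (-8 + 2*U) = -10 + 2*U)
y = 8836/81 (y = (-22/9 + (-10 + 2*1))² = (-22/9 + (-10 + 2))² = (-22/9 - 8)² = (-94/9)² = 8836/81 ≈ 109.09)
R(f, I) = 8836/81 + I + f (R(f, I) = (f + I) + 8836/81 = (I + f) + 8836/81 = 8836/81 + I + f)
0 + R(3, 2*3)*(-11) = 0 + (8836/81 + 2*3 + 3)*(-11) = 0 + (8836/81 + 6 + 3)*(-11) = 0 + (9565/81)*(-11) = 0 - 105215/81 = -105215/81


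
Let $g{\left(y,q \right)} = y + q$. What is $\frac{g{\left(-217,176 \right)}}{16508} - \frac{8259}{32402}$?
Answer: $- \frac{68834027}{267446108} \approx -0.25738$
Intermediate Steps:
$g{\left(y,q \right)} = q + y$
$\frac{g{\left(-217,176 \right)}}{16508} - \frac{8259}{32402} = \frac{176 - 217}{16508} - \frac{8259}{32402} = \left(-41\right) \frac{1}{16508} - \frac{8259}{32402} = - \frac{41}{16508} - \frac{8259}{32402} = - \frac{68834027}{267446108}$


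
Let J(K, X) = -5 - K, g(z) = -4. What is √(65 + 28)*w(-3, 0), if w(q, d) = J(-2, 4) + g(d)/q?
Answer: -5*√93/3 ≈ -16.073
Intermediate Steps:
w(q, d) = -3 - 4/q (w(q, d) = (-5 - 1*(-2)) - 4/q = (-5 + 2) - 4/q = -3 - 4/q)
√(65 + 28)*w(-3, 0) = √(65 + 28)*(-3 - 4/(-3)) = √93*(-3 - 4*(-⅓)) = √93*(-3 + 4/3) = √93*(-5/3) = -5*√93/3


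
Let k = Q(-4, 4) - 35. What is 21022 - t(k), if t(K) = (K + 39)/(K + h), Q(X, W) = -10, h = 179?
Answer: 1408477/67 ≈ 21022.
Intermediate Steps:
k = -45 (k = -10 - 35 = -45)
t(K) = (39 + K)/(179 + K) (t(K) = (K + 39)/(K + 179) = (39 + K)/(179 + K))
21022 - t(k) = 21022 - (39 - 45)/(179 - 45) = 21022 - (-6)/134 = 21022 - 1*(-3/67) = 21022 + 3/67 = 1408477/67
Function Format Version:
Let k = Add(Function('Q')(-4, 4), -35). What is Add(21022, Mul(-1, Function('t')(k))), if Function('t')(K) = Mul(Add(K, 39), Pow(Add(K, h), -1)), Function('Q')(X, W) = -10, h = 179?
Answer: Rational(1408477, 67) ≈ 21022.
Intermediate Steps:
k = -45 (k = Add(-10, -35) = -45)
Function('t')(K) = Mul(Pow(Add(179, K), -1), Add(39, K)) (Function('t')(K) = Mul(Add(K, 39), Pow(Add(K, 179), -1)) = Mul(Add(39, K), Pow(Add(179, K), -1)) = Mul(Pow(Add(179, K), -1), Add(39, K)))
Add(21022, Mul(-1, Function('t')(k))) = Add(21022, Mul(-1, Mul(Pow(Add(179, -45), -1), Add(39, -45)))) = Add(21022, Mul(-1, Mul(Pow(134, -1), -6))) = Add(21022, Mul(-1, Mul(Rational(1, 134), -6))) = Add(21022, Mul(-1, Rational(-3, 67))) = Add(21022, Rational(3, 67)) = Rational(1408477, 67)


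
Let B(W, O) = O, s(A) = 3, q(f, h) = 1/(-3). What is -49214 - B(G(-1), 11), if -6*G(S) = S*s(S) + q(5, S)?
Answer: -49225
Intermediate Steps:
q(f, h) = -⅓
G(S) = 1/18 - S/2 (G(S) = -(S*3 - ⅓)/6 = -(3*S - ⅓)/6 = -(-⅓ + 3*S)/6 = 1/18 - S/2)
-49214 - B(G(-1), 11) = -49214 - 1*11 = -49214 - 11 = -49225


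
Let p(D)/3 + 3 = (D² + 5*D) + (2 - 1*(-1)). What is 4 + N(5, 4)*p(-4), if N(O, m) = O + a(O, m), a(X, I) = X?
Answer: -116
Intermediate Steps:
N(O, m) = 2*O (N(O, m) = O + O = 2*O)
p(D) = 3*D² + 15*D (p(D) = -9 + 3*((D² + 5*D) + (2 - 1*(-1))) = -9 + 3*((D² + 5*D) + (2 + 1)) = -9 + 3*((D² + 5*D) + 3) = -9 + 3*(3 + D² + 5*D) = -9 + (9 + 3*D² + 15*D) = 3*D² + 15*D)
4 + N(5, 4)*p(-4) = 4 + (2*5)*(3*(-4)*(5 - 4)) = 4 + 10*(3*(-4)*1) = 4 + 10*(-12) = 4 - 120 = -116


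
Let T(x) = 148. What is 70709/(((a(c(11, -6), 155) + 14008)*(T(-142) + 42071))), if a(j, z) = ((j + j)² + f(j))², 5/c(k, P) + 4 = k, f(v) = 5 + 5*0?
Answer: 169772309/1424985525027 ≈ 0.00011914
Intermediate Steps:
f(v) = 5 (f(v) = 5 + 0 = 5)
c(k, P) = 5/(-4 + k)
a(j, z) = (5 + 4*j²)² (a(j, z) = ((j + j)² + 5)² = ((2*j)² + 5)² = (4*j² + 5)² = (5 + 4*j²)²)
70709/(((a(c(11, -6), 155) + 14008)*(T(-142) + 42071))) = 70709/((((5 + 4*(5/(-4 + 11))²)² + 14008)*(148 + 42071))) = 70709/((((5 + 4*(5/7)²)² + 14008)*42219)) = 70709/((((5 + 4*(25/49))² + 14008)*42219)) = 70709/((((5 + 100/49)² + 14008)*42219)) = 70709/((((345/49)² + 14008)*42219)) = 70709/(((119025/2401 + 14008)*42219)) = 70709/(((33752233/2401)*42219)) = 70709/(1424985525027/2401) = 70709*(2401/1424985525027) = 169772309/1424985525027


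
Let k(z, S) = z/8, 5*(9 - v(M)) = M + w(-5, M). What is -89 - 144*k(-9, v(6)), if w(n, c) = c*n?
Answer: 73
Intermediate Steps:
v(M) = 9 + 4*M/5 (v(M) = 9 - (M + M*(-5))/5 = 9 - (M - 5*M)/5 = 9 - (-4)*M/5 = 9 + 4*M/5)
k(z, S) = z/8 (k(z, S) = z*(⅛) = z/8)
-89 - 144*k(-9, v(6)) = -89 - 18*(-9) = -89 - 144*(-9/8) = -89 + 162 = 73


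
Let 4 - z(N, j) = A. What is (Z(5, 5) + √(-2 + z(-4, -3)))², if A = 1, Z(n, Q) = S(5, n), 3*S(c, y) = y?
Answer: 64/9 ≈ 7.1111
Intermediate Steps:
S(c, y) = y/3
Z(n, Q) = n/3
z(N, j) = 3 (z(N, j) = 4 - 1*1 = 4 - 1 = 3)
(Z(5, 5) + √(-2 + z(-4, -3)))² = ((⅓)*5 + √(-2 + 3))² = (5/3 + √1)² = (5/3 + 1)² = (8/3)² = 64/9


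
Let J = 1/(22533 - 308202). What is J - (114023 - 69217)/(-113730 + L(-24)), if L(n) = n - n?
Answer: 2133261914/5414855895 ≈ 0.39396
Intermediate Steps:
J = -1/285669 (J = 1/(-285669) = -1/285669 ≈ -3.5006e-6)
L(n) = 0
J - (114023 - 69217)/(-113730 + L(-24)) = -1/285669 - (114023 - 69217)/(-113730 + 0) = -1/285669 - 44806/(-113730) = -1/285669 - 44806*(-1)/113730 = -1/285669 - 1*(-22403/56865) = -1/285669 + 22403/56865 = 2133261914/5414855895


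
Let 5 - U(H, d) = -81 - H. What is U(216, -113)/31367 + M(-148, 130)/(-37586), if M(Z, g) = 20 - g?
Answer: 7400671/589480031 ≈ 0.012555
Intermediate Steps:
U(H, d) = 86 + H (U(H, d) = 5 - (-81 - H) = 5 + (81 + H) = 86 + H)
U(216, -113)/31367 + M(-148, 130)/(-37586) = (86 + 216)/31367 + (20 - 1*130)/(-37586) = 302*(1/31367) + (20 - 130)*(-1/37586) = 302/31367 - 110*(-1/37586) = 302/31367 + 55/18793 = 7400671/589480031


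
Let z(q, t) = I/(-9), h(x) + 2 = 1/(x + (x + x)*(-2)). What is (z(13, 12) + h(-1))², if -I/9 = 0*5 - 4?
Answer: 289/9 ≈ 32.111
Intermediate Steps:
I = 36 (I = -9*(0*5 - 4) = -9*(0 - 4) = -9*(-4) = 36)
h(x) = -2 - 1/(3*x) (h(x) = -2 + 1/(x + (x + x)*(-2)) = -2 + 1/(x + (2*x)*(-2)) = -2 + 1/(x - 4*x) = -2 + 1/(-3*x) = -2 - 1/(3*x))
z(q, t) = -4 (z(q, t) = 36/(-9) = 36*(-⅑) = -4)
(z(13, 12) + h(-1))² = (-4 + (-2 - ⅓/(-1)))² = (-4 + (-2 - ⅓*(-1)))² = (-4 + (-2 + ⅓))² = (-4 - 5/3)² = (-17/3)² = 289/9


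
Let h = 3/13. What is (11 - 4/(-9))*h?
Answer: 103/39 ≈ 2.6410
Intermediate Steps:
h = 3/13 (h = 3*(1/13) = 3/13 ≈ 0.23077)
(11 - 4/(-9))*h = (11 - 4/(-9))*(3/13) = (11 - 4*(-⅑))*(3/13) = (11 + 4/9)*(3/13) = (103/9)*(3/13) = 103/39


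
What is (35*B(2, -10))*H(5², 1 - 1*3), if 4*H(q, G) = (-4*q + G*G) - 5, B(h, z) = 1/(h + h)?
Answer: -3535/16 ≈ -220.94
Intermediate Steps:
B(h, z) = 1/(2*h)
H(q, G) = -5/4 - q + G²/4 (H(q, G) = ((-4*q + G*G) - 5)/4 = ((-4*q + G²) - 5)/4 = ((G² - 4*q) - 5)/4 = (-5 + G² - 4*q)/4 = -5/4 - q + G²/4)
(35*B(2, -10))*H(5², 1 - 1*3) = (35*((½)/2))*(-5/4 - 1*5² + (1 - 1*3)²/4) = (35*((½)*(½)))*(-5/4 - 1*25 + (1 - 3)²/4) = (35*(¼))*(-5/4 - 25 + (¼)*(-2)²) = 35*(-5/4 - 25 + (¼)*4)/4 = 35*(-5/4 - 25 + 1)/4 = (35/4)*(-101/4) = -3535/16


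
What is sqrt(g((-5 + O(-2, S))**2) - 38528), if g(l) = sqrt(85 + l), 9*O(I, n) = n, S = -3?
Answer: sqrt(-346752 + 3*sqrt(1021))/3 ≈ 196.26*I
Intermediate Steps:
O(I, n) = n/9
sqrt(g((-5 + O(-2, S))**2) - 38528) = sqrt(sqrt(85 + (-5 + (1/9)*(-3))**2) - 38528) = sqrt(sqrt(85 + (-5 - 1/3)**2) - 38528) = sqrt(sqrt(85 + (-16/3)**2) - 38528) = sqrt(sqrt(85 + 256/9) - 38528) = sqrt(sqrt(1021/9) - 38528) = sqrt(sqrt(1021)/3 - 38528) = sqrt(-38528 + sqrt(1021)/3)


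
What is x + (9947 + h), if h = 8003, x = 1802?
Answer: 19752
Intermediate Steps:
x + (9947 + h) = 1802 + (9947 + 8003) = 1802 + 17950 = 19752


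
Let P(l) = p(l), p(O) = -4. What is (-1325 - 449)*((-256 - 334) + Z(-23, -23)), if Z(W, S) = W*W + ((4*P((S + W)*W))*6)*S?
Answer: -3808778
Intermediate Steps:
P(l) = -4
Z(W, S) = W² - 96*S (Z(W, S) = W*W + ((4*(-4))*6)*S = W² + (-16*6)*S = W² - 96*S)
(-1325 - 449)*((-256 - 334) + Z(-23, -23)) = (-1325 - 449)*((-256 - 334) + ((-23)² - 96*(-23))) = -1774*(-590 + (529 + 2208)) = -1774*(-590 + 2737) = -1774*2147 = -3808778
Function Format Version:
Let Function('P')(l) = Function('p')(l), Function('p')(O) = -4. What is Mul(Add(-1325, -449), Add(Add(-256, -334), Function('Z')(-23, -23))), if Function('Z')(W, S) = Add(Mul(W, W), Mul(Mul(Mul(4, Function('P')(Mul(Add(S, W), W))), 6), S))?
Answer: -3808778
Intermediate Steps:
Function('P')(l) = -4
Function('Z')(W, S) = Add(Pow(W, 2), Mul(-96, S)) (Function('Z')(W, S) = Add(Mul(W, W), Mul(Mul(Mul(4, -4), 6), S)) = Add(Pow(W, 2), Mul(Mul(-16, 6), S)) = Add(Pow(W, 2), Mul(-96, S)))
Mul(Add(-1325, -449), Add(Add(-256, -334), Function('Z')(-23, -23))) = Mul(Add(-1325, -449), Add(Add(-256, -334), Add(Pow(-23, 2), Mul(-96, -23)))) = Mul(-1774, Add(-590, Add(529, 2208))) = Mul(-1774, Add(-590, 2737)) = Mul(-1774, 2147) = -3808778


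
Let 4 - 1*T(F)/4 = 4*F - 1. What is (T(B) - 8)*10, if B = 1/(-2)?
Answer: 200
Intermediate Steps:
B = -1/2 ≈ -0.50000
T(F) = 20 - 16*F (T(F) = 16 - 4*(4*F - 1) = 16 - 4*(-1 + 4*F) = 16 + (4 - 16*F) = 20 - 16*F)
(T(B) - 8)*10 = ((20 - 16*(-1/2)) - 8)*10 = ((20 + 8) - 8)*10 = (28 - 8)*10 = 20*10 = 200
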